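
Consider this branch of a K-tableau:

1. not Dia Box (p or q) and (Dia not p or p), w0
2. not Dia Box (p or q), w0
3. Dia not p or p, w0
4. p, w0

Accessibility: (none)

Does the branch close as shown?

No, open

No world carries both an atom and its negation.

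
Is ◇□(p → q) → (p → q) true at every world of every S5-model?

Valid in S5

Tableau for the negation ¬(◇□(p → q) → (p → q)):
1. ¬(◇□(p → q) → (p → q)), w0
2. ◇□(p → q), w0   [¬→-rule on 1]
3. ¬(p → q), w0   [¬→-rule on 1]
4. p, w0   [¬→-rule on 3]
5. ¬q, w0   [¬→-rule on 3]
6. □(p → q), w1   [◇-rule on 2: fresh world w1, w0Rw1]
7. p → q, w0   [□-rule on 6 via w1Rw0]
8. p → q, w1   [□-rule on 6 via w1Rw1]
9. q, w0   [→-rule on 7 (branches; this branch)]
Accessibility: w0Rw0, w0Rw1, w1Rw0, w1Rw1
Branch closes: q and ¬q both at w0.
Every branch of the negation's tableau closes; the branch above is one of them.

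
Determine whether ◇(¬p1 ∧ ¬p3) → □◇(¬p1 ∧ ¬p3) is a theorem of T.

Invalid (countermodel exists)

Tableau for the negation ¬(◇(¬p1 ∧ ¬p3) → □◇(¬p1 ∧ ¬p3)):
1. ¬(◇(¬p1 ∧ ¬p3) → □◇(¬p1 ∧ ¬p3)), 0
2. ◇(¬p1 ∧ ¬p3), 0
3. ¬□◇(¬p1 ∧ ¬p3), 0
4. ¬p1 ∧ ¬p3, 1
5. ¬p1, 1
6. ¬p3, 1
7. ¬◇(¬p1 ∧ ¬p3), 2
8. ¬(¬p1 ∧ ¬p3), 2
9. p3, 2
Accessibility: 0R0, 0R1, 0R2, 1R1, 2R2
The negation has an open branch (countermodel exists).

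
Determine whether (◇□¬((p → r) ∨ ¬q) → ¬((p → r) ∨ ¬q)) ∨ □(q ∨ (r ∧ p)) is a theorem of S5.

Valid in S5

Tableau for the negation ¬((◇□¬((p → r) ∨ ¬q) → ¬((p → r) ∨ ¬q)) ∨ □(q ∨ (r ∧ p))):
1. ¬((◇□¬((p → r) ∨ ¬q) → ¬((p → r) ∨ ¬q)) ∨ □(q ∨ (r ∧ p))), w0
2. ¬(◇□¬((p → r) ∨ ¬q) → ¬((p → r) ∨ ¬q)), w0   [¬∨-rule on 1]
3. ¬□(q ∨ (r ∧ p)), w0   [¬∨-rule on 1]
4. ◇□¬((p → r) ∨ ¬q), w0   [¬→-rule on 2]
5. (p → r) ∨ ¬q, w0   [¬→-rule on 2]
6. p → r, w0   [∨-rule on 5 (branches; this branch)]
7. r, w0   [→-rule on 6 (branches; this branch)]
8. ¬(q ∨ (r ∧ p)), w1   [¬□-rule on 3: fresh world w1, w0Rw1]
9. ¬q, w1   [¬∨-rule on 8]
10. ¬(r ∧ p), w1   [¬∨-rule on 8]
11. ¬p, w1   [¬∧-rule on 10 (branches; this branch)]
12. □¬((p → r) ∨ ¬q), w2   [◇-rule on 4: fresh world w2, w0Rw2]
13. ¬((p → r) ∨ ¬q), w0   [□-rule on 12 via w2Rw0]
14. ¬(p → r), w0   [¬∨-rule on 13]
15. q, w0   [¬∨-rule on 13]
16. p, w0   [¬→-rule on 14]
17. ¬r, w0   [¬→-rule on 14]
Accessibility: w0Rw0, w0Rw1, w0Rw2, w1Rw0, w1Rw1, w1Rw2, w2Rw0, w2Rw1, w2Rw2
Branch closes: r and ¬r both at w0.
Every branch of the negation's tableau closes; the branch above is one of them.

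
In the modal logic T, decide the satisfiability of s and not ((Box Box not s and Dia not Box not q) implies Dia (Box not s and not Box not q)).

Unsatisfiable (every branch closes)

1. s and not ((Box Box not s and Dia not Box not q) implies Dia (Box not s and not Box not q)), 0
2. s, 0
3. not ((Box Box not s and Dia not Box not q) implies Dia (Box not s and not Box not q)), 0
4. Box Box not s and Dia not Box not q, 0
5. not Dia (Box not s and not Box not q), 0
6. Box Box not s, 0
7. Dia not Box not q, 0
8. not (Box not s and not Box not q), 0
9. Box not s, 0
10. not s, 0
Accessibility: 0R0
Branch closes: s and not s both at 0.
All branches of the tableau close; one closing branch shown above.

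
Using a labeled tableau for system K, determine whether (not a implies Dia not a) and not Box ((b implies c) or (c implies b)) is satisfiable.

1. (not a implies Dia not a) and not Box ((b implies c) or (c implies b)), u
2. not a implies Dia not a, u
3. not Box ((b implies c) or (c implies b)), u
4. Dia not a, u
5. not ((b implies c) or (c implies b)), v
6. not (b implies c), v
7. not (c implies b), v
8. b, v
9. not c, v
10. c, v
11. not b, v
Accessibility: uRv
Branch closes: c and not c both at v.
(One branch shown.) All branches close.

No, unsatisfiable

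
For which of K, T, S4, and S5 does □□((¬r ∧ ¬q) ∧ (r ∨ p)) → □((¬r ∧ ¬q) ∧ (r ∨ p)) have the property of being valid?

T, S4, S5

T-tableau for the negation ¬(□□((¬r ∧ ¬q) ∧ (r ∨ p)) → □((¬r ∧ ¬q) ∧ (r ∨ p))):
1. ¬(□□((¬r ∧ ¬q) ∧ (r ∨ p)) → □((¬r ∧ ¬q) ∧ (r ∨ p))), w0
2. □□((¬r ∧ ¬q) ∧ (r ∨ p)), w0   [¬→-rule on 1]
3. ¬□((¬r ∧ ¬q) ∧ (r ∨ p)), w0   [¬→-rule on 1]
4. □((¬r ∧ ¬q) ∧ (r ∨ p)), w0   [□-rule on 2 via w0Rw0]
5. (¬r ∧ ¬q) ∧ (r ∨ p), w0   [□-rule on 4 via w0Rw0]
6. ¬r ∧ ¬q, w0   [∧-rule on 5]
7. r ∨ p, w0   [∧-rule on 5]
8. ¬r, w0   [∧-rule on 6]
9. ¬q, w0   [∧-rule on 6]
10. p, w0   [∨-rule on 7 (branches; this branch)]
11. ¬((¬r ∧ ¬q) ∧ (r ∨ p)), w1   [¬□-rule on 3: fresh world w1, w0Rw1]
12. □((¬r ∧ ¬q) ∧ (r ∨ p)), w1   [□-rule on 2 via w0Rw1]
13. (¬r ∧ ¬q) ∧ (r ∨ p), w1   [□-rule on 4 via w0Rw1]
14. ¬r ∧ ¬q, w1   [∧-rule on 13]
15. r ∨ p, w1   [∧-rule on 13]
16. ¬r, w1   [∧-rule on 14]
17. ¬q, w1   [∧-rule on 14]
18. ¬(r ∨ p), w1   [¬∧-rule on 11 (branches; this branch)]
19. ¬p, w1   [¬∨-rule on 18]
20. p, w1   [∨-rule on 15 (branches; this branch)]
Accessibility: w0Rw0, w0Rw1, w1Rw1
Branch closes: p and ¬p both at w1.
Every branch closes (one shown): valid in T, hence also in S4, S5 (every theorem of T is a theorem of S4 and S5).
K-tableau for the negation ¬(□□((¬r ∧ ¬q) ∧ (r ∨ p)) → □((¬r ∧ ¬q) ∧ (r ∨ p))):
1. ¬(□□((¬r ∧ ¬q) ∧ (r ∨ p)) → □((¬r ∧ ¬q) ∧ (r ∨ p))), w0
2. □□((¬r ∧ ¬q) ∧ (r ∨ p)), w0   [¬→-rule on 1]
3. ¬□((¬r ∧ ¬q) ∧ (r ∨ p)), w0   [¬→-rule on 1]
4. ¬((¬r ∧ ¬q) ∧ (r ∨ p)), w1   [¬□-rule on 3: fresh world w1, w0Rw1]
5. □((¬r ∧ ¬q) ∧ (r ∨ p)), w1   [□-rule on 2 via w0Rw1]
6. ¬(r ∨ p), w1   [¬∧-rule on 4 (branches; this branch)]
7. ¬r, w1   [¬∨-rule on 6]
8. ¬p, w1   [¬∨-rule on 6]
Accessibility: w0Rw1
Complete open branch: countermodel on a K-frame, so not valid in K.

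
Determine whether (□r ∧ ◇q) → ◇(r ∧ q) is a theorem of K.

Valid

Tableau for the negation ¬((□r ∧ ◇q) → ◇(r ∧ q)):
1. ¬((□r ∧ ◇q) → ◇(r ∧ q)), u
2. □r ∧ ◇q, u
3. ¬◇(r ∧ q), u
4. □r, u
5. ◇q, u
6. q, v
7. ¬(r ∧ q), v
8. r, v
9. ¬q, v
Accessibility: uRv
Branch closes: q and ¬q both at v.
Every branch of the negation's tableau closes; the branch above is one of them.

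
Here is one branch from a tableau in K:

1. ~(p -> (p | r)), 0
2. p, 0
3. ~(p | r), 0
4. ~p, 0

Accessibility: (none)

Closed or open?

Both p and ~p appear at 0.

Closed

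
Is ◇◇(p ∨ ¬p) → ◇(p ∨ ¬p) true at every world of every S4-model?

Tableau for the negation ¬(◇◇(p ∨ ¬p) → ◇(p ∨ ¬p)):
1. ¬(◇◇(p ∨ ¬p) → ◇(p ∨ ¬p)), w0
2. ◇◇(p ∨ ¬p), w0
3. ¬◇(p ∨ ¬p), w0
4. ¬(p ∨ ¬p), w0
5. ¬p, w0
6. p, w0
Accessibility: w0Rw0
Branch closes: p and ¬p both at w0.
All branches of the negation close; one closing branch shown above.

Valid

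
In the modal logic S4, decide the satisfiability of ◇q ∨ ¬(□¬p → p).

Yes, satisfiable

1. ◇q ∨ ¬(□¬p → p), u
2. ¬(□¬p → p), u
3. □¬p, u
4. ¬p, u
Accessibility: uRu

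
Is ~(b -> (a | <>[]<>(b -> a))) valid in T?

Not valid

Tableau for the negation b -> (a | <>[]<>(b -> a)):
1. b -> (a | <>[]<>(b -> a)), u
2. a | <>[]<>(b -> a), u
3. <>[]<>(b -> a), u
4. []<>(b -> a), v
5. <>(b -> a), v
6. b -> a, w
7. <>(b -> a), w
8. a, w
9. b -> a, x
10. a, x
Accessibility: uRu, uRv, vRv, vRw, wRw, wRx, xRx
The negation has an open branch (countermodel exists).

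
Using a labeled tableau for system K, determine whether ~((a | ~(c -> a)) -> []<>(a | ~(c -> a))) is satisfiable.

Satisfiable (open branch found)

1. ~((a | ~(c -> a)) -> []<>(a | ~(c -> a))), w0
2. a | ~(c -> a), w0
3. ~[]<>(a | ~(c -> a)), w0
4. ~(c -> a), w0
5. c, w0
6. ~a, w0
7. ~<>(a | ~(c -> a)), w1
Accessibility: w0Rw1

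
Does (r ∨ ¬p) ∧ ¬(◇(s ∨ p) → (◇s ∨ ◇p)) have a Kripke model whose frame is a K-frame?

1. (r ∨ ¬p) ∧ ¬(◇(s ∨ p) → (◇s ∨ ◇p)), 0
2. r ∨ ¬p, 0
3. ¬(◇(s ∨ p) → (◇s ∨ ◇p)), 0
4. ◇(s ∨ p), 0
5. ¬(◇s ∨ ◇p), 0
6. ¬◇s, 0
7. ¬◇p, 0
8. ¬p, 0
9. s ∨ p, 1
10. ¬s, 1
11. ¬p, 1
12. p, 1
Accessibility: 0R1
Branch closes: p and ¬p both at 1.
Every branch closes; the branch above is one of them.

Unsatisfiable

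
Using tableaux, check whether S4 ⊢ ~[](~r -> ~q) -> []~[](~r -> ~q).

Invalid (countermodel exists)

Tableau for the negation ~(~[](~r -> ~q) -> []~[](~r -> ~q)):
1. ~(~[](~r -> ~q) -> []~[](~r -> ~q)), u
2. ~[](~r -> ~q), u   [~->-rule on 1]
3. ~[]~[](~r -> ~q), u   [~->-rule on 1]
4. ~(~r -> ~q), v   [~[]-rule on 2: fresh world v, uRv]
5. ~r, v   [~->-rule on 4]
6. q, v   [~->-rule on 4]
7. [](~r -> ~q), w   [~[]-rule on 3: fresh world w, uRw]
8. ~r -> ~q, w   [[]-rule on 7 via wRw]
9. ~q, w   [->-rule on 8 (branches; this branch)]
Accessibility: uRu, uRv, uRw, vRv, wRw
The negation has an open branch (countermodel exists).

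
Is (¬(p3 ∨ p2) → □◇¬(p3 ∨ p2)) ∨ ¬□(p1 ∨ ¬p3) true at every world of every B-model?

Tableau for the negation ¬((¬(p3 ∨ p2) → □◇¬(p3 ∨ p2)) ∨ ¬□(p1 ∨ ¬p3)):
1. ¬((¬(p3 ∨ p2) → □◇¬(p3 ∨ p2)) ∨ ¬□(p1 ∨ ¬p3)), 0
2. ¬(¬(p3 ∨ p2) → □◇¬(p3 ∨ p2)), 0
3. □(p1 ∨ ¬p3), 0
4. ¬(p3 ∨ p2), 0
5. ¬□◇¬(p3 ∨ p2), 0
6. ¬p3, 0
7. ¬p2, 0
8. p1 ∨ ¬p3, 0
9. ¬◇¬(p3 ∨ p2), 1
10. p1 ∨ ¬p3, 1
11. p3 ∨ p2, 0
12. p3 ∨ p2, 1
13. ¬p3, 1
14. p2, 0
Accessibility: 0R0, 0R1, 1R0, 1R1
Branch closes: p2 and ¬p2 both at 0.
All branches of the negation close; one closing branch shown above.

Valid in B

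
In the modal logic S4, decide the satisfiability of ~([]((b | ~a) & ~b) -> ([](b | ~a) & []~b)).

No, unsatisfiable

1. ~([]((b | ~a) & ~b) -> ([](b | ~a) & []~b)), 0
2. []((b | ~a) & ~b), 0   [~->-rule on 1]
3. ~([](b | ~a) & []~b), 0   [~->-rule on 1]
4. (b | ~a) & ~b, 0   [[]-rule on 2 via 0R0]
5. b | ~a, 0   [&-rule on 4]
6. ~b, 0   [&-rule on 4]
7. ~[](b | ~a), 0   [~&-rule on 3 (branches; this branch)]
8. ~a, 0   [|-rule on 5 (branches; this branch)]
9. ~(b | ~a), 1   [~[]-rule on 7: fresh world 1, 0R1]
10. ~b, 1   [~|-rule on 9]
11. a, 1   [~|-rule on 9]
12. (b | ~a) & ~b, 1   [[]-rule on 2 via 0R1]
13. b | ~a, 1   [&-rule on 12]
14. ~a, 1   [|-rule on 13 (branches; this branch)]
Accessibility: 0R0, 0R1, 1R1
Branch closes: a and ~a both at 1.
(One branch shown.) All branches close.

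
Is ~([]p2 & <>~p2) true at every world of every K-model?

Tableau for the negation []p2 & <>~p2:
1. []p2 & <>~p2, 0
2. []p2, 0
3. <>~p2, 0
4. ~p2, 1
5. p2, 1
Accessibility: 0R1
Branch closes: p2 and ~p2 both at 1.
Every branch of the negation's tableau closes; the branch above is one of them.

Yes, valid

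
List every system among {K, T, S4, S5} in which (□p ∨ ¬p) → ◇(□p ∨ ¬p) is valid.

K-tableau for the negation ¬((□p ∨ ¬p) → ◇(□p ∨ ¬p)):
1. ¬((□p ∨ ¬p) → ◇(□p ∨ ¬p)), w0
2. □p ∨ ¬p, w0   [¬→-rule on 1]
3. ¬◇(□p ∨ ¬p), w0   [¬→-rule on 1]
4. ¬p, w0   [∨-rule on 2 (branches; this branch)]
Complete open branch: countermodel on a K-frame, so not valid in K.
T-tableau for the negation ¬((□p ∨ ¬p) → ◇(□p ∨ ¬p)):
1. ¬((□p ∨ ¬p) → ◇(□p ∨ ¬p)), w0
2. □p ∨ ¬p, w0   [¬→-rule on 1]
3. ¬◇(□p ∨ ¬p), w0   [¬→-rule on 1]
4. ¬(□p ∨ ¬p), w0   [¬◇-rule on 3 via w0Rw0]
5. ¬□p, w0   [¬∨-rule on 4]
6. p, w0   [¬∨-rule on 4]
7. □p, w0   [∨-rule on 2 (branches; this branch)]
8. ¬p, w1   [¬□-rule on 5: fresh world w1, w0Rw1]
9. ¬(□p ∨ ¬p), w1   [¬◇-rule on 3 via w0Rw1]
10. ¬□p, w1   [¬∨-rule on 9]
11. p, w1   [¬∨-rule on 9]
Accessibility: w0Rw0, w0Rw1, w1Rw1
Branch closes: p and ¬p both at w1.
Every branch closes (one shown): valid in T, hence also in S4, S5 (every theorem of T is a theorem of S4 and S5).

T, S4, S5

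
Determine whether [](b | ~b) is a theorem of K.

Valid

Tableau for the negation ~[](b | ~b):
1. ~[](b | ~b), u
2. ~(b | ~b), v   [~[]-rule on 1: fresh world v, uRv]
3. ~b, v   [~|-rule on 2]
4. b, v   [~|-rule on 2]
Accessibility: uRv
Branch closes: b and ~b both at v.
All branches of the negation close; one closing branch shown above.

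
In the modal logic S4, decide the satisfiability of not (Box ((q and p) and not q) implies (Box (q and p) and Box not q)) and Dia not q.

1. not (Box ((q and p) and not q) implies (Box (q and p) and Box not q)) and Dia not q, u
2. not (Box ((q and p) and not q) implies (Box (q and p) and Box not q)), u
3. Dia not q, u
4. Box ((q and p) and not q), u
5. not (Box (q and p) and Box not q), u
6. (q and p) and not q, u
7. q and p, u
8. not q, u
9. q, u
10. p, u
Accessibility: uRu
Branch closes: q and not q both at u.
(One branch shown.) All branches close.

Unsatisfiable (every branch closes)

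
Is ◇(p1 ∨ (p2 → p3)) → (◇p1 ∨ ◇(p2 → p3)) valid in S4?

Tableau for the negation ¬(◇(p1 ∨ (p2 → p3)) → (◇p1 ∨ ◇(p2 → p3))):
1. ¬(◇(p1 ∨ (p2 → p3)) → (◇p1 ∨ ◇(p2 → p3))), w0
2. ◇(p1 ∨ (p2 → p3)), w0   [¬→-rule on 1]
3. ¬(◇p1 ∨ ◇(p2 → p3)), w0   [¬→-rule on 1]
4. ¬◇p1, w0   [¬∨-rule on 3]
5. ¬◇(p2 → p3), w0   [¬∨-rule on 3]
6. ¬p1, w0   [¬◇-rule on 4 via w0Rw0]
7. ¬(p2 → p3), w0   [¬◇-rule on 5 via w0Rw0]
8. p2, w0   [¬→-rule on 7]
9. ¬p3, w0   [¬→-rule on 7]
10. p1 ∨ (p2 → p3), w1   [◇-rule on 2: fresh world w1, w0Rw1]
11. ¬p1, w1   [¬◇-rule on 4 via w0Rw1]
12. ¬(p2 → p3), w1   [¬◇-rule on 5 via w0Rw1]
13. p2, w1   [¬→-rule on 12]
14. ¬p3, w1   [¬→-rule on 12]
15. p2 → p3, w1   [∨-rule on 10 (branches; this branch)]
16. p3, w1   [→-rule on 15 (branches; this branch)]
Accessibility: w0Rw0, w0Rw1, w1Rw1
Branch closes: p3 and ¬p3 both at w1.
Every branch of the negation's tableau closes; the branch above is one of them.

Yes, valid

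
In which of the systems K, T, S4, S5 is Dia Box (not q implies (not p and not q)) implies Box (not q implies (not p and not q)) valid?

S4-tableau for the negation not (Dia Box (not q implies (not p and not q)) implies Box (not q implies (not p and not q))):
1. not (Dia Box (not q implies (not p and not q)) implies Box (not q implies (not p and not q))), 0
2. Dia Box (not q implies (not p and not q)), 0
3. not Box (not q implies (not p and not q)), 0
4. Box (not q implies (not p and not q)), 1
5. not q implies (not p and not q), 1
6. not p and not q, 1
7. not p, 1
8. not q, 1
9. not (not q implies (not p and not q)), 2
10. not q, 2
11. not (not p and not q), 2
12. p, 2
Accessibility: 0R0, 0R1, 0R2, 1R1, 2R2
Complete open branch: countermodel on an S4-frame, so not valid in S4, nor in K, T (the same frame is also a K-frame and a T-frame).
S5-tableau for the negation not (Dia Box (not q implies (not p and not q)) implies Box (not q implies (not p and not q))):
1. not (Dia Box (not q implies (not p and not q)) implies Box (not q implies (not p and not q))), 0
2. Dia Box (not q implies (not p and not q)), 0
3. not Box (not q implies (not p and not q)), 0
4. Box (not q implies (not p and not q)), 1
5. not q implies (not p and not q), 0
6. not q implies (not p and not q), 1
7. not p and not q, 0
8. not p, 0
9. not q, 0
10. not p and not q, 1
11. not p, 1
12. not q, 1
13. not (not q implies (not p and not q)), 2
14. not q, 2
15. not (not p and not q), 2
16. not q implies (not p and not q), 2
17. p, 2
18. not p and not q, 2
19. not p, 2
Accessibility: 0R0, 0R1, 0R2, 1R0, 1R1, 1R2, 2R0, 2R1, 2R2
Branch closes: p and not p both at 2.
Every branch closes (one shown): valid in S5.

S5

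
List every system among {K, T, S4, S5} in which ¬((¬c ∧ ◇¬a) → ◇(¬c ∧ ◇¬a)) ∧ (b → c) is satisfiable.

K

T-tableau for the formula:
1. ¬((¬c ∧ ◇¬a) → ◇(¬c ∧ ◇¬a)) ∧ (b → c), 0
2. ¬((¬c ∧ ◇¬a) → ◇(¬c ∧ ◇¬a)), 0
3. b → c, 0
4. ¬c ∧ ◇¬a, 0
5. ¬◇(¬c ∧ ◇¬a), 0
6. ¬c, 0
7. ◇¬a, 0
8. ¬(¬c ∧ ◇¬a), 0
9. ¬b, 0
10. ¬◇¬a, 0
11. a, 0
12. ¬a, 1
13. ¬(¬c ∧ ◇¬a), 1
14. a, 1
Accessibility: 0R0, 0R1, 1R1
Branch closes: a and ¬a both at 1.
Every branch closes (one shown): unsatisfiable in T, hence also in S4, S5 (every S4/S5-frame is a T-frame).
K-tableau for the formula:
1. ¬((¬c ∧ ◇¬a) → ◇(¬c ∧ ◇¬a)) ∧ (b → c), 0
2. ¬((¬c ∧ ◇¬a) → ◇(¬c ∧ ◇¬a)), 0
3. b → c, 0
4. ¬c ∧ ◇¬a, 0
5. ¬◇(¬c ∧ ◇¬a), 0
6. ¬c, 0
7. ◇¬a, 0
8. ¬b, 0
9. ¬a, 1
10. ¬(¬c ∧ ◇¬a), 1
11. ¬◇¬a, 1
Accessibility: 0R1
Complete open branch: satisfiable in K.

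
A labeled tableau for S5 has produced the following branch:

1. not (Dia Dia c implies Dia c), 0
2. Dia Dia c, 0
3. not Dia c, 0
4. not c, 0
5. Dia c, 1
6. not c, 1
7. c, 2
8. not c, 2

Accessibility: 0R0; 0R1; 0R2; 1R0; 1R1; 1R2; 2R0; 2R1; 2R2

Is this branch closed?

Both c and not c appear at 2.

Yes, closed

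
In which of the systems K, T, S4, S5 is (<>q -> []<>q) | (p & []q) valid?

S5

S5-tableau for the negation ~((<>q -> []<>q) | (p & []q)):
1. ~((<>q -> []<>q) | (p & []q)), u
2. ~(<>q -> []<>q), u
3. ~(p & []q), u
4. <>q, u
5. ~[]<>q, u
6. ~[]q, u
7. q, v
8. ~<>q, w
9. ~q, u
10. ~q, v
Accessibility: uRu, uRv, uRw, vRu, vRv, vRw, wRu, wRv, wRw
Branch closes: q and ~q both at v.
Every branch closes (one shown): valid in S5.
S4-tableau for the negation ~((<>q -> []<>q) | (p & []q)):
1. ~((<>q -> []<>q) | (p & []q)), u
2. ~(<>q -> []<>q), u
3. ~(p & []q), u
4. <>q, u
5. ~[]<>q, u
6. ~[]q, u
7. q, v
8. ~<>q, w
9. ~q, w
10. ~q, x
Accessibility: uRu, uRv, uRw, uRx, vRv, wRw, xRx
Complete open branch: countermodel on an S4-frame, so not valid in S4, nor in K, T (the same frame is also a K-frame and a T-frame).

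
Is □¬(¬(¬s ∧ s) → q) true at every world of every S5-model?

No, not valid

Tableau for the negation ¬□¬(¬(¬s ∧ s) → q):
1. ¬□¬(¬(¬s ∧ s) → q), 0
2. ¬(¬s ∧ s) → q, 1   [¬□-rule on 1: fresh world 1, 0R1]
3. q, 1   [→-rule on 2 (branches; this branch)]
Accessibility: 0R0, 0R1, 1R0, 1R1
The negation has an open branch (countermodel exists).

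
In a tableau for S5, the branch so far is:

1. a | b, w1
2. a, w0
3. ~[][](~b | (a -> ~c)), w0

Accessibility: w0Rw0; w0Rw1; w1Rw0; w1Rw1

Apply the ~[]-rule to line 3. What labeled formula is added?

a fresh world w2 with w0Rw2, and ~[](~b | (a -> ~c)) at w2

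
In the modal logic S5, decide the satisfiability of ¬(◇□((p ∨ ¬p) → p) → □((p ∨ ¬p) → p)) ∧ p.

Unsatisfiable

1. ¬(◇□((p ∨ ¬p) → p) → □((p ∨ ¬p) → p)) ∧ p, w0
2. ¬(◇□((p ∨ ¬p) → p) → □((p ∨ ¬p) → p)), w0
3. p, w0
4. ◇□((p ∨ ¬p) → p), w0
5. ¬□((p ∨ ¬p) → p), w0
6. □((p ∨ ¬p) → p), w1
7. (p ∨ ¬p) → p, w0
8. (p ∨ ¬p) → p, w1
9. p, w1
10. ¬((p ∨ ¬p) → p), w2
11. p ∨ ¬p, w2
12. ¬p, w2
13. (p ∨ ¬p) → p, w2
14. ¬(p ∨ ¬p), w2
15. p, w2
Accessibility: w0Rw0, w0Rw1, w0Rw2, w1Rw0, w1Rw1, w1Rw2, w2Rw0, w2Rw1, w2Rw2
Branch closes: p and ¬p both at w2.
Every branch closes; the branch above is one of them.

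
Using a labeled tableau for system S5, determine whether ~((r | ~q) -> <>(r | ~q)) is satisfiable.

Unsatisfiable (every branch closes)

1. ~((r | ~q) -> <>(r | ~q)), u
2. r | ~q, u
3. ~<>(r | ~q), u
4. ~(r | ~q), u
5. ~r, u
6. q, u
7. ~q, u
Accessibility: uRu
Branch closes: q and ~q both at u.
Every branch closes; the branch above is one of them.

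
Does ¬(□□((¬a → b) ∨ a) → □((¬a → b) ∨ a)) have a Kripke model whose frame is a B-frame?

1. ¬(□□((¬a → b) ∨ a) → □((¬a → b) ∨ a)), w0
2. □□((¬a → b) ∨ a), w0
3. ¬□((¬a → b) ∨ a), w0
4. □((¬a → b) ∨ a), w0
5. (¬a → b) ∨ a, w0
6. ¬a → b, w0
7. b, w0
8. ¬((¬a → b) ∨ a), w1
9. ¬(¬a → b), w1
10. ¬a, w1
11. ¬b, w1
12. □((¬a → b) ∨ a), w1
13. (¬a → b) ∨ a, w1
14. ¬a → b, w1
15. b, w1
Accessibility: w0Rw0, w0Rw1, w1Rw0, w1Rw1
Branch closes: b and ¬b both at w1.
Every branch closes; the branch above is one of them.

No, unsatisfiable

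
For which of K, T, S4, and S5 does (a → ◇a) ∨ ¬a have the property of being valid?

T, S4, S5

T-tableau for the negation ¬((a → ◇a) ∨ ¬a):
1. ¬((a → ◇a) ∨ ¬a), u
2. ¬(a → ◇a), u
3. a, u
4. ¬◇a, u
5. ¬a, u
Accessibility: uRu
Branch closes: a and ¬a both at u.
Every branch closes (one shown): valid in T, hence also in S4, S5 (every theorem of T is a theorem of S4 and S5).
K-tableau for the negation ¬((a → ◇a) ∨ ¬a):
1. ¬((a → ◇a) ∨ ¬a), u
2. ¬(a → ◇a), u
3. a, u
4. ¬◇a, u
Complete open branch: countermodel on a K-frame, so not valid in K.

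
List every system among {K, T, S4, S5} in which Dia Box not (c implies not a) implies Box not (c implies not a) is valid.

S5

S4-tableau for the negation not (Dia Box not (c implies not a) implies Box not (c implies not a)):
1. not (Dia Box not (c implies not a) implies Box not (c implies not a)), u
2. Dia Box not (c implies not a), u
3. not Box not (c implies not a), u
4. Box not (c implies not a), v
5. not (c implies not a), v
6. c, v
7. a, v
8. c implies not a, w
9. not a, w
Accessibility: uRu, uRv, uRw, vRv, wRw
Complete open branch: countermodel on an S4-frame, so not valid in S4, nor in K, T (the same frame is also a K-frame and a T-frame).
S5-tableau for the negation not (Dia Box not (c implies not a) implies Box not (c implies not a)):
1. not (Dia Box not (c implies not a) implies Box not (c implies not a)), u
2. Dia Box not (c implies not a), u
3. not Box not (c implies not a), u
4. Box not (c implies not a), v
5. not (c implies not a), u
6. c, u
7. a, u
8. not (c implies not a), v
9. c, v
10. a, v
11. c implies not a, w
12. not (c implies not a), w
13. c, w
14. a, w
15. not a, w
Accessibility: uRu, uRv, uRw, vRu, vRv, vRw, wRu, wRv, wRw
Branch closes: a and not a both at w.
Every branch closes (one shown): valid in S5.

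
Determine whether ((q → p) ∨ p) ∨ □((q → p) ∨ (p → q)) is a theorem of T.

Tableau for the negation ¬(((q → p) ∨ p) ∨ □((q → p) ∨ (p → q))):
1. ¬(((q → p) ∨ p) ∨ □((q → p) ∨ (p → q))), u
2. ¬((q → p) ∨ p), u   [¬∨-rule on 1]
3. ¬□((q → p) ∨ (p → q)), u   [¬∨-rule on 1]
4. ¬(q → p), u   [¬∨-rule on 2]
5. ¬p, u   [¬∨-rule on 2]
6. q, u   [¬→-rule on 4]
7. ¬((q → p) ∨ (p → q)), v   [¬□-rule on 3: fresh world v, uRv]
8. ¬(q → p), v   [¬∨-rule on 7]
9. ¬(p → q), v   [¬∨-rule on 7]
10. q, v   [¬→-rule on 8]
11. ¬p, v   [¬→-rule on 8]
12. p, v   [¬→-rule on 9]
13. ¬q, v   [¬→-rule on 9]
Accessibility: uRu, uRv, vRv
Branch closes: p and ¬p both at v.
All branches of the negation close; one closing branch shown above.

Yes, valid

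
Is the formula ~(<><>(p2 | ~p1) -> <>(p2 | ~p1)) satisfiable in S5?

No, unsatisfiable

1. ~(<><>(p2 | ~p1) -> <>(p2 | ~p1)), u
2. <><>(p2 | ~p1), u
3. ~<>(p2 | ~p1), u
4. ~(p2 | ~p1), u
5. ~p2, u
6. p1, u
7. <>(p2 | ~p1), v
8. ~(p2 | ~p1), v
9. ~p2, v
10. p1, v
11. p2 | ~p1, w
12. ~(p2 | ~p1), w
13. ~p2, w
14. p1, w
15. ~p1, w
Accessibility: uRu, uRv, uRw, vRu, vRv, vRw, wRu, wRv, wRw
Branch closes: p1 and ~p1 both at w.
Every branch closes; the branch above is one of them.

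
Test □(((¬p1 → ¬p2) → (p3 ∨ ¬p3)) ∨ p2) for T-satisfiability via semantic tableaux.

1. □(((¬p1 → ¬p2) → (p3 ∨ ¬p3)) ∨ p2), w0
2. ((¬p1 → ¬p2) → (p3 ∨ ¬p3)) ∨ p2, w0   [□-rule on 1 via w0Rw0]
3. p2, w0   [∨-rule on 2 (branches; this branch)]
Accessibility: w0Rw0

Yes, satisfiable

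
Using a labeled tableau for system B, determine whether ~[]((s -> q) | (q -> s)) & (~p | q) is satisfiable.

1. ~[]((s -> q) | (q -> s)) & (~p | q), 0
2. ~[]((s -> q) | (q -> s)), 0
3. ~p | q, 0
4. q, 0
5. ~((s -> q) | (q -> s)), 1
6. ~(s -> q), 1
7. ~(q -> s), 1
8. s, 1
9. ~q, 1
10. q, 1
11. ~s, 1
Accessibility: 0R0, 0R1, 1R0, 1R1
Branch closes: q and ~q both at 1.
(One branch shown.) All branches close.

Unsatisfiable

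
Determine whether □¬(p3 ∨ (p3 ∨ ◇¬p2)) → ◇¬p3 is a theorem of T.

Valid

Tableau for the negation ¬(□¬(p3 ∨ (p3 ∨ ◇¬p2)) → ◇¬p3):
1. ¬(□¬(p3 ∨ (p3 ∨ ◇¬p2)) → ◇¬p3), u
2. □¬(p3 ∨ (p3 ∨ ◇¬p2)), u
3. ¬◇¬p3, u
4. ¬(p3 ∨ (p3 ∨ ◇¬p2)), u
5. ¬p3, u
6. ¬(p3 ∨ ◇¬p2), u
7. ¬◇¬p2, u
8. p3, u
Accessibility: uRu
Branch closes: p3 and ¬p3 both at u.
Every branch of the negation's tableau closes; the branch above is one of them.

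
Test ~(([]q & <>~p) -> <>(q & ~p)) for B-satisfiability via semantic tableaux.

1. ~(([]q & <>~p) -> <>(q & ~p)), u
2. []q & <>~p, u
3. ~<>(q & ~p), u
4. []q, u
5. <>~p, u
6. ~(q & ~p), u
7. q, u
8. p, u
9. ~p, v
10. ~(q & ~p), v
11. q, v
12. p, v
Accessibility: uRu, uRv, vRu, vRv
Branch closes: p and ~p both at v.
All branches of the tableau close; one closing branch shown above.

No, unsatisfiable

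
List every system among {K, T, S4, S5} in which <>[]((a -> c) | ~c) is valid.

T, S4, S5

T-tableau for the negation ~<>[]((a -> c) | ~c):
1. ~<>[]((a -> c) | ~c), u
2. ~[]((a -> c) | ~c), u   [~<>-rule on 1 via uRu]
3. ~((a -> c) | ~c), v   [~[]-rule on 2: fresh world v, uRv]
4. ~(a -> c), v   [~|-rule on 3]
5. c, v   [~|-rule on 3]
6. a, v   [~->-rule on 4]
7. ~c, v   [~->-rule on 4]
Accessibility: uRu, uRv, vRv
Branch closes: c and ~c both at v.
Every branch closes (one shown): valid in T, hence also in S4, S5 (every theorem of T is a theorem of S4 and S5).
K-tableau for the negation ~<>[]((a -> c) | ~c):
1. ~<>[]((a -> c) | ~c), u
Complete open branch: countermodel on a K-frame, so not valid in K.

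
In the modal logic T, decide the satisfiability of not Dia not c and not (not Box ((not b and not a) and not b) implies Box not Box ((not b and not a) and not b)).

1. not Dia not c and not (not Box ((not b and not a) and not b) implies Box not Box ((not b and not a) and not b)), w0
2. not Dia not c, w0   [and-rule on 1]
3. not (not Box ((not b and not a) and not b) implies Box not Box ((not b and not a) and not b)), w0   [and-rule on 1]
4. not Box ((not b and not a) and not b), w0   [neg-implies-rule on 3]
5. not Box not Box ((not b and not a) and not b), w0   [neg-implies-rule on 3]
6. c, w0   [neg-Dia-rule on 2 via w0Rw0]
7. not ((not b and not a) and not b), w1   [neg-Box-rule on 4: fresh world w1, w0Rw1]
8. c, w1   [neg-Dia-rule on 2 via w0Rw1]
9. b, w1   [neg-and-rule on 7 (branches; this branch)]
10. Box ((not b and not a) and not b), w2   [neg-Box-rule on 5: fresh world w2, w0Rw2]
11. c, w2   [neg-Dia-rule on 2 via w0Rw2]
12. (not b and not a) and not b, w2   [Box-rule on 10 via w2Rw2]
13. not b and not a, w2   [and-rule on 12]
14. not b, w2   [and-rule on 12]
15. not a, w2   [and-rule on 13]
Accessibility: w0Rw0, w0Rw1, w0Rw2, w1Rw1, w2Rw2

Satisfiable (open branch found)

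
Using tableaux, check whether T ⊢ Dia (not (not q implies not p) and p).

Invalid (countermodel exists)

Tableau for the negation not Dia (not (not q implies not p) and p):
1. not Dia (not (not q implies not p) and p), w0
2. not (not (not q implies not p) and p), w0
3. not p, w0
Accessibility: w0Rw0
The negation has an open branch (countermodel exists).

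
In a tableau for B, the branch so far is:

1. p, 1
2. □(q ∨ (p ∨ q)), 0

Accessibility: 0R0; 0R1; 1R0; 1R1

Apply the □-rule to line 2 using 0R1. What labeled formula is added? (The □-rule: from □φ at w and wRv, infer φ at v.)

q ∨ (p ∨ q), 1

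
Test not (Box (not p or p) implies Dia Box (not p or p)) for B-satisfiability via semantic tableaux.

1. not (Box (not p or p) implies Dia Box (not p or p)), 0
2. Box (not p or p), 0
3. not Dia Box (not p or p), 0
4. not p or p, 0
5. not Box (not p or p), 0
6. p, 0
7. not (not p or p), 1
8. p, 1
9. not p, 1
Accessibility: 0R0, 0R1, 1R0, 1R1
Branch closes: p and not p both at 1.
All branches of the tableau close; one closing branch shown above.

Unsatisfiable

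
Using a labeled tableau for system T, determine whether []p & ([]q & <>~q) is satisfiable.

1. []p & ([]q & <>~q), w0
2. []p, w0
3. []q & <>~q, w0
4. []q, w0
5. <>~q, w0
6. p, w0
7. q, w0
8. ~q, w1
9. p, w1
10. q, w1
Accessibility: w0Rw0, w0Rw1, w1Rw1
Branch closes: q and ~q both at w1.
All branches of the tableau close; one closing branch shown above.

No, unsatisfiable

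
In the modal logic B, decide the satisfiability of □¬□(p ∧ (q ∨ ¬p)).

Yes, satisfiable

1. □¬□(p ∧ (q ∨ ¬p)), 0
2. ¬□(p ∧ (q ∨ ¬p)), 0
3. ¬(p ∧ (q ∨ ¬p)), 1
4. ¬□(p ∧ (q ∨ ¬p)), 1
5. ¬(q ∨ ¬p), 1
6. ¬q, 1
7. p, 1
8. ¬(p ∧ (q ∨ ¬p)), 2
9. ¬(q ∨ ¬p), 2
10. ¬q, 2
11. p, 2
Accessibility: 0R0, 0R1, 1R0, 1R1, 1R2, 2R1, 2R2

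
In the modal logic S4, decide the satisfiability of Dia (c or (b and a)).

Satisfiable

1. Dia (c or (b and a)), w0
2. c or (b and a), w1
3. b and a, w1
4. b, w1
5. a, w1
Accessibility: w0Rw0, w0Rw1, w1Rw1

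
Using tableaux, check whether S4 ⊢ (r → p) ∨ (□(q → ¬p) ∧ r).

Not valid

Tableau for the negation ¬((r → p) ∨ (□(q → ¬p) ∧ r)):
1. ¬((r → p) ∨ (□(q → ¬p) ∧ r)), w0
2. ¬(r → p), w0
3. ¬(□(q → ¬p) ∧ r), w0
4. r, w0
5. ¬p, w0
6. ¬□(q → ¬p), w0
7. ¬(q → ¬p), w1
8. q, w1
9. p, w1
Accessibility: w0Rw0, w0Rw1, w1Rw1
The negation has an open branch (countermodel exists).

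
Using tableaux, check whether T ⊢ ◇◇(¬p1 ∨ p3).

Invalid (countermodel exists)

Tableau for the negation ¬◇◇(¬p1 ∨ p3):
1. ¬◇◇(¬p1 ∨ p3), u
2. ¬◇(¬p1 ∨ p3), u
3. ¬(¬p1 ∨ p3), u
4. p1, u
5. ¬p3, u
Accessibility: uRu
The negation has an open branch (countermodel exists).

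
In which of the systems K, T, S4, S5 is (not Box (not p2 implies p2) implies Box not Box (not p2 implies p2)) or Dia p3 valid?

S5-tableau for the negation not ((not Box (not p2 implies p2) implies Box not Box (not p2 implies p2)) or Dia p3):
1. not ((not Box (not p2 implies p2) implies Box not Box (not p2 implies p2)) or Dia p3), u
2. not (not Box (not p2 implies p2) implies Box not Box (not p2 implies p2)), u
3. not Dia p3, u
4. not Box (not p2 implies p2), u
5. not Box not Box (not p2 implies p2), u
6. not p3, u
7. not (not p2 implies p2), v
8. not p2, v
9. not p3, v
10. Box (not p2 implies p2), w
11. not p3, w
12. not p2 implies p2, u
13. not p2 implies p2, v
14. not p2 implies p2, w
15. p2, u
16. p2, v
Accessibility: uRu, uRv, uRw, vRu, vRv, vRw, wRu, wRv, wRw
Branch closes: p2 and not p2 both at v.
Every branch closes (one shown): valid in S5.
S4-tableau for the negation not ((not Box (not p2 implies p2) implies Box not Box (not p2 implies p2)) or Dia p3):
1. not ((not Box (not p2 implies p2) implies Box not Box (not p2 implies p2)) or Dia p3), u
2. not (not Box (not p2 implies p2) implies Box not Box (not p2 implies p2)), u
3. not Dia p3, u
4. not Box (not p2 implies p2), u
5. not Box not Box (not p2 implies p2), u
6. not p3, u
7. not (not p2 implies p2), v
8. not p2, v
9. not p3, v
10. Box (not p2 implies p2), w
11. not p3, w
12. not p2 implies p2, w
13. p2, w
Accessibility: uRu, uRv, uRw, vRv, wRw
Complete open branch: countermodel on an S4-frame, so not valid in S4, nor in K, T (the same frame is also a K-frame and a T-frame).

S5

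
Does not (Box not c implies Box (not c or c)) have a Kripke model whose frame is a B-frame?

1. not (Box not c implies Box (not c or c)), u
2. Box not c, u   [neg-implies-rule on 1]
3. not Box (not c or c), u   [neg-implies-rule on 1]
4. not c, u   [Box-rule on 2 via uRu]
5. not (not c or c), v   [neg-Box-rule on 3: fresh world v, uRv]
6. c, v   [neg-or-rule on 5]
7. not c, v   [neg-or-rule on 5]
Accessibility: uRu, uRv, vRu, vRv
Branch closes: c and not c both at v.
All branches of the tableau close; one closing branch shown above.

No, unsatisfiable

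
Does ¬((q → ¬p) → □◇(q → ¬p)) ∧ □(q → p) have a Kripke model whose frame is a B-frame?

1. ¬((q → ¬p) → □◇(q → ¬p)) ∧ □(q → p), 0
2. ¬((q → ¬p) → □◇(q → ¬p)), 0   [∧-rule on 1]
3. □(q → p), 0   [∧-rule on 1]
4. q → ¬p, 0   [¬→-rule on 2]
5. ¬□◇(q → ¬p), 0   [¬→-rule on 2]
6. q → p, 0   [□-rule on 3 via 0R0]
7. ¬p, 0   [→-rule on 4 (branches; this branch)]
8. ¬q, 0   [→-rule on 6 (branches; this branch)]
9. ¬◇(q → ¬p), 1   [¬□-rule on 5: fresh world 1, 0R1]
10. q → p, 1   [□-rule on 3 via 0R1]
11. ¬(q → ¬p), 0   [¬◇-rule on 9 via 1R0]
12. q, 0   [¬→-rule on 11]
13. p, 0   [¬→-rule on 11]
Accessibility: 0R0, 0R1, 1R0, 1R1
Branch closes: q and ¬q both at 0.
(One branch shown.) All branches close.

Unsatisfiable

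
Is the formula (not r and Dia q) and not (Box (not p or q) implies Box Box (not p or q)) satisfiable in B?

1. (not r and Dia q) and not (Box (not p or q) implies Box Box (not p or q)), 0
2. not r and Dia q, 0
3. not (Box (not p or q) implies Box Box (not p or q)), 0
4. not r, 0
5. Dia q, 0
6. Box (not p or q), 0
7. not Box Box (not p or q), 0
8. not p or q, 0
9. q, 0
10. q, 1
11. not p or q, 1
12. not Box (not p or q), 2
13. not p or q, 2
14. q, 2
15. not (not p or q), 3
16. p, 3
17. not q, 3
Accessibility: 0R0, 0R1, 0R2, 1R0, 1R1, 2R0, 2R2, 2R3, 3R2, 3R3

Satisfiable (open branch found)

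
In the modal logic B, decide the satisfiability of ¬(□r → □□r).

Satisfiable

1. ¬(□r → □□r), 0
2. □r, 0
3. ¬□□r, 0
4. r, 0
5. ¬□r, 1
6. r, 1
7. ¬r, 2
Accessibility: 0R0, 0R1, 1R0, 1R1, 1R2, 2R1, 2R2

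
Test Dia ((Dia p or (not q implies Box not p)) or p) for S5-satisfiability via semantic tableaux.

1. Dia ((Dia p or (not q implies Box not p)) or p), 0
2. (Dia p or (not q implies Box not p)) or p, 1   [Dia-rule on 1: fresh world 1, 0R1]
3. p, 1   [or-rule on 2 (branches; this branch)]
Accessibility: 0R0, 0R1, 1R0, 1R1

Yes, satisfiable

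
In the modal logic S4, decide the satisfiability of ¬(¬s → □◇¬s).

Satisfiable

1. ¬(¬s → □◇¬s), 0
2. ¬s, 0   [¬→-rule on 1]
3. ¬□◇¬s, 0   [¬→-rule on 1]
4. ¬◇¬s, 1   [¬□-rule on 3: fresh world 1, 0R1]
5. s, 1   [¬◇-rule on 4 via 1R1]
Accessibility: 0R0, 0R1, 1R1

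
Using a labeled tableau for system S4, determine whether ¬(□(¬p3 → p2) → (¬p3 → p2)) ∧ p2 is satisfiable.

No, unsatisfiable

1. ¬(□(¬p3 → p2) → (¬p3 → p2)) ∧ p2, w0
2. ¬(□(¬p3 → p2) → (¬p3 → p2)), w0   [∧-rule on 1]
3. p2, w0   [∧-rule on 1]
4. □(¬p3 → p2), w0   [¬→-rule on 2]
5. ¬(¬p3 → p2), w0   [¬→-rule on 2]
6. ¬p3, w0   [¬→-rule on 5]
7. ¬p2, w0   [¬→-rule on 5]
Accessibility: w0Rw0
Branch closes: p2 and ¬p2 both at w0.
Every branch closes; the branch above is one of them.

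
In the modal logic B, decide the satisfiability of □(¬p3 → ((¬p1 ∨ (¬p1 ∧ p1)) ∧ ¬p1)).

1. □(¬p3 → ((¬p1 ∨ (¬p1 ∧ p1)) ∧ ¬p1)), 0
2. ¬p3 → ((¬p1 ∨ (¬p1 ∧ p1)) ∧ ¬p1), 0
3. (¬p1 ∨ (¬p1 ∧ p1)) ∧ ¬p1, 0
4. ¬p1 ∨ (¬p1 ∧ p1), 0
5. ¬p1, 0
Accessibility: 0R0

Satisfiable (open branch found)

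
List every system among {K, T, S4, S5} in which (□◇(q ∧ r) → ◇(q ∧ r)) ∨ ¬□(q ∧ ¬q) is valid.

T, S4, S5

K-tableau for the negation ¬((□◇(q ∧ r) → ◇(q ∧ r)) ∨ ¬□(q ∧ ¬q)):
1. ¬((□◇(q ∧ r) → ◇(q ∧ r)) ∨ ¬□(q ∧ ¬q)), u
2. ¬(□◇(q ∧ r) → ◇(q ∧ r)), u
3. □(q ∧ ¬q), u
4. □◇(q ∧ r), u
5. ¬◇(q ∧ r), u
Complete open branch: countermodel on a K-frame, so not valid in K.
T-tableau for the negation ¬((□◇(q ∧ r) → ◇(q ∧ r)) ∨ ¬□(q ∧ ¬q)):
1. ¬((□◇(q ∧ r) → ◇(q ∧ r)) ∨ ¬□(q ∧ ¬q)), u
2. ¬(□◇(q ∧ r) → ◇(q ∧ r)), u
3. □(q ∧ ¬q), u
4. □◇(q ∧ r), u
5. ¬◇(q ∧ r), u
6. q ∧ ¬q, u
7. q, u
8. ¬q, u
Accessibility: uRu
Branch closes: q and ¬q both at u.
Every branch closes (one shown): valid in T, hence also in S4, S5 (every theorem of T is a theorem of S4 and S5).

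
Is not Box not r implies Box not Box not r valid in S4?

Tableau for the negation not (not Box not r implies Box not Box not r):
1. not (not Box not r implies Box not Box not r), w0
2. not Box not r, w0   [neg-implies-rule on 1]
3. not Box not Box not r, w0   [neg-implies-rule on 1]
4. r, w1   [neg-Box-rule on 2: fresh world w1, w0Rw1]
5. Box not r, w2   [neg-Box-rule on 3: fresh world w2, w0Rw2]
6. not r, w2   [Box-rule on 5 via w2Rw2]
Accessibility: w0Rw0, w0Rw1, w0Rw2, w1Rw1, w2Rw2
The negation has an open branch (countermodel exists).

Not valid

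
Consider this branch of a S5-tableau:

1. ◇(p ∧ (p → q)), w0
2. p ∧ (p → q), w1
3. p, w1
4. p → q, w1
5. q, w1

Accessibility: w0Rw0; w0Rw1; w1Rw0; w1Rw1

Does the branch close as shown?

No world carries both an atom and its negation.

Not closed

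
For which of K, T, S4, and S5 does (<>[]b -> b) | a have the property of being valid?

S4-tableau for the negation ~((<>[]b -> b) | a):
1. ~((<>[]b -> b) | a), 0
2. ~(<>[]b -> b), 0
3. ~a, 0
4. <>[]b, 0
5. ~b, 0
6. []b, 1
7. b, 1
Accessibility: 0R0, 0R1, 1R1
Complete open branch: countermodel on an S4-frame, so not valid in S4, nor in K, T (the same frame is also a K-frame and a T-frame).
S5-tableau for the negation ~((<>[]b -> b) | a):
1. ~((<>[]b -> b) | a), 0
2. ~(<>[]b -> b), 0
3. ~a, 0
4. <>[]b, 0
5. ~b, 0
6. []b, 1
7. b, 0
Accessibility: 0R0, 0R1, 1R0, 1R1
Branch closes: b and ~b both at 0.
Every branch closes (one shown): valid in S5.

S5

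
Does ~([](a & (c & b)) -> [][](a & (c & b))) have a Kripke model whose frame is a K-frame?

Yes, satisfiable

1. ~([](a & (c & b)) -> [][](a & (c & b))), 0
2. [](a & (c & b)), 0
3. ~[][](a & (c & b)), 0
4. ~[](a & (c & b)), 1
5. a & (c & b), 1
6. a, 1
7. c & b, 1
8. c, 1
9. b, 1
10. ~(a & (c & b)), 2
11. ~(c & b), 2
12. ~b, 2
Accessibility: 0R1, 1R2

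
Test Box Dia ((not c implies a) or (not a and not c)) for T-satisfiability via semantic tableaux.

1. Box Dia ((not c implies a) or (not a and not c)), 0
2. Dia ((not c implies a) or (not a and not c)), 0   [Box-rule on 1 via 0R0]
3. (not c implies a) or (not a and not c), 1   [Dia-rule on 2: fresh world 1, 0R1]
4. Dia ((not c implies a) or (not a and not c)), 1   [Box-rule on 1 via 0R1]
5. not a and not c, 1   [or-rule on 3 (branches; this branch)]
6. not a, 1   [and-rule on 5]
7. not c, 1   [and-rule on 5]
8. (not c implies a) or (not a and not c), 2   [Dia-rule on 4: fresh world 2, 1R2]
9. not a and not c, 2   [or-rule on 8 (branches; this branch)]
10. not a, 2   [and-rule on 9]
11. not c, 2   [and-rule on 9]
Accessibility: 0R0, 0R1, 1R1, 1R2, 2R2

Satisfiable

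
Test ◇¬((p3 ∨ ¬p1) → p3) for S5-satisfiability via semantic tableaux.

1. ◇¬((p3 ∨ ¬p1) → p3), w0
2. ¬((p3 ∨ ¬p1) → p3), w1   [◇-rule on 1: fresh world w1, w0Rw1]
3. p3 ∨ ¬p1, w1   [¬→-rule on 2]
4. ¬p3, w1   [¬→-rule on 2]
5. ¬p1, w1   [∨-rule on 3 (branches; this branch)]
Accessibility: w0Rw0, w0Rw1, w1Rw0, w1Rw1

Satisfiable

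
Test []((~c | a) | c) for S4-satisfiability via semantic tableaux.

Yes, satisfiable

1. []((~c | a) | c), w0
2. (~c | a) | c, w0
3. c, w0
Accessibility: w0Rw0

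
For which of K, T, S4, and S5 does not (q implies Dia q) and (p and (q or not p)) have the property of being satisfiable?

K

T-tableau for the formula:
1. not (q implies Dia q) and (p and (q or not p)), 0
2. not (q implies Dia q), 0
3. p and (q or not p), 0
4. q, 0
5. not Dia q, 0
6. p, 0
7. q or not p, 0
8. not q, 0
Accessibility: 0R0
Branch closes: q and not q both at 0.
Every branch closes (one shown): unsatisfiable in T, hence also in S4, S5 (every S4/S5-frame is a T-frame).
K-tableau for the formula:
1. not (q implies Dia q) and (p and (q or not p)), 0
2. not (q implies Dia q), 0
3. p and (q or not p), 0
4. q, 0
5. not Dia q, 0
6. p, 0
7. q or not p, 0
Complete open branch: satisfiable in K.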